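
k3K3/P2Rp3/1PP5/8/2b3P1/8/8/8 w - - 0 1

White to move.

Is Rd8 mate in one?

After Rd8: black king on a8; in check: yes, from the white rook on d8.
King squares — a7: attacked by Pb6; b7: attacked by Pc6; b8: attacked by Pa7.
Black has no legal moves → checkmate.

yes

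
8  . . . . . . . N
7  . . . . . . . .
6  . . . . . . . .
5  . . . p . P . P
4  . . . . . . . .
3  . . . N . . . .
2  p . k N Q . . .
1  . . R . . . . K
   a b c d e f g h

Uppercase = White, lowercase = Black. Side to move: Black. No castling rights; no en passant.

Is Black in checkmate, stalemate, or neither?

Black to move; black king on c2.
In check: yes, from the white rook on c1.
King squares — b1: attacked by Rc1; c1: attacked by Nd3; d1: attacked by Rc1; b2: attacked by Nd3; d2: attacked by Qe2; b3: attacked by Nd2; c3: attacked by Rc1; d3: attacked by Qe2.
Legal moves for Black: none.
In check with no legal moves → checkmate.

checkmate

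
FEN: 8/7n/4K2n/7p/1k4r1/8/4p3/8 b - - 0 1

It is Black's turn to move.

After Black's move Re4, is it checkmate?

After Re4: white king on e6; in check: yes, from the black rook on e4.
White has 3 legal replies: Kd7, Kd6, Kd5.
In check but a legal move exists → not checkmate.

no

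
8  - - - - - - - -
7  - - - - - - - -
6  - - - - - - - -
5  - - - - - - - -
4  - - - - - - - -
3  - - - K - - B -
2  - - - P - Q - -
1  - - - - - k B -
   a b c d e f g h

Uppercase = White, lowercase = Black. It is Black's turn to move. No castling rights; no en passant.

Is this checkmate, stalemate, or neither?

checkmate

Black to move; black king on f1.
In check: yes, from the white queen on f2.
King squares — e1: attacked by Qf2; g1: attacked by Qf2; e2: attacked by Qf2; f2: attacked by Bg1; g2: attacked by Qf2.
Legal moves for Black: none.
In check with no legal moves → checkmate.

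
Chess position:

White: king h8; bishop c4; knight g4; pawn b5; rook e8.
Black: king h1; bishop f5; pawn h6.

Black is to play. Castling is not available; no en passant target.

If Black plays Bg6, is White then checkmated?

After Bg6: white king on h8; in check: no.
White is not in check, so this cannot be checkmate.

no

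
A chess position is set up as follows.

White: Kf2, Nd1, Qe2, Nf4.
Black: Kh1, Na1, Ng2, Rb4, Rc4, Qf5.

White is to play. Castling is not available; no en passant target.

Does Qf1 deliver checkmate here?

no

After Qf1: black king on h1; in check: yes, from the white queen on f1.
Black has 1 legal reply: Kh2.
In check but a legal move exists → not checkmate.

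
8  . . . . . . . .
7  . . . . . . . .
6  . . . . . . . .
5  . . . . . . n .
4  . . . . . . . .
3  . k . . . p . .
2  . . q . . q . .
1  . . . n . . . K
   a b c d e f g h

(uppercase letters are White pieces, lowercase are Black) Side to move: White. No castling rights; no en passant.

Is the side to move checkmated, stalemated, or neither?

stalemate

White to move; white king on h1.
In check: no.
King squares — g1: attacked by Qf2; g2: attacked by Qf2; h2: attacked by Qf2.
Legal moves for White: none.
Not in check and no legal moves → stalemate.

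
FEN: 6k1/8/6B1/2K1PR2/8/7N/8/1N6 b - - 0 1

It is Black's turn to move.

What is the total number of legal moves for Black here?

Black to move; king on g8.
In check: no.
Legal moves: Kh8, Kg7.
Count: 2.

2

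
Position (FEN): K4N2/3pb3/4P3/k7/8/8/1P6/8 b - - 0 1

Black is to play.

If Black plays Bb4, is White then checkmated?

no

After Bb4: white king on a8; in check: no.
White is not in check, so this cannot be checkmate.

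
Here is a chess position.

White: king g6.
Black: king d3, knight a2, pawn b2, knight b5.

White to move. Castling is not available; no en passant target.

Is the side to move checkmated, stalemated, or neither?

White to move; white king on g6.
In check: no.
Legal moves for White: Kh7, Kg7, Kf7, Kh6, Kf6, Kh5, Kg5, Kf5.
White has 8 legal moves and is not in check → neither.

neither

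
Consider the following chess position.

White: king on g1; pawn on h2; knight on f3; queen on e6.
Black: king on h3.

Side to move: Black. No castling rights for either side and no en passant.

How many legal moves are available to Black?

Black to move; king on h3.
In check: yes, from the white queen on e6.
Legal moves: none.
Count: 0.

0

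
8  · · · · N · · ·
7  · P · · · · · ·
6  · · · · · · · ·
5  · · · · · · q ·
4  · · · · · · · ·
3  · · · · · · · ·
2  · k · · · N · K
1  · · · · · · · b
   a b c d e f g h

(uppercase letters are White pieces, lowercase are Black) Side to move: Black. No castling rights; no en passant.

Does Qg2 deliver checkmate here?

After Qg2: white king on h2; in check: yes, from the black queen on g2.
King squares — g1: attacked by Qg2; h1: attacked by Qg2; g2: attacked by Bh1; g3: attacked by Qg2; h3: attacked by Qg2.
White has no legal moves → checkmate.

yes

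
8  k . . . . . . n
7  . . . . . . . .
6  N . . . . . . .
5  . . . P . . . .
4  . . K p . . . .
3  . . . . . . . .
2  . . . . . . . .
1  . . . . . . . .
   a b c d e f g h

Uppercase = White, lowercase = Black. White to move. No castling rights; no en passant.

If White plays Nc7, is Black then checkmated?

After Nc7: black king on a8; in check: yes, from the white knight on c7.
Black has 3 legal replies: Kb8, Kb7, Ka7.
In check but a legal move exists → not checkmate.

no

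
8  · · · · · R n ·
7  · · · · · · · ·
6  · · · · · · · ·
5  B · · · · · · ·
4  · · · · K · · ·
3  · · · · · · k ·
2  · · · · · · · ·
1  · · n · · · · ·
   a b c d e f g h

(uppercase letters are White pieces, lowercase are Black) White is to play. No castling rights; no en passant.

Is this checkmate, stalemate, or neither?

neither

White to move; white king on e4.
In check: no.
Legal moves for White include: Rxg8+, Re8, Rd8, Rc8, Rb8, Ra8, Rf7, Rf6, Rf5, Rf4, Rf3+, Rf2, Rf1, Bd8, Bc7+, Bb6, Bb4, Bc3, ... (list truncated; more exist).
White has legal moves and is not in check → neither.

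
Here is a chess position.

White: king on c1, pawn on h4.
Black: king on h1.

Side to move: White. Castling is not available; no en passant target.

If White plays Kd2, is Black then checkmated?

no

After Kd2: black king on h1; in check: no.
Black is not in check, so this cannot be checkmate.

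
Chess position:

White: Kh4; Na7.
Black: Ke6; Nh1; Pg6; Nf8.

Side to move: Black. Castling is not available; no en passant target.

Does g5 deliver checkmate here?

After g5: white king on h4; in check: yes, from the black pawn on g5.
White has 4 legal replies: Kh5, Kxg5, Kg4, Kh3.
In check but a legal move exists → not checkmate.

no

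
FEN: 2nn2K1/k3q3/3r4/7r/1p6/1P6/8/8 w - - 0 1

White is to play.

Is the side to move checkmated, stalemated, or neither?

White to move; white king on g8.
In check: no.
King squares — f7: attacked by Qe7; g7: attacked by Qe7; h7: attacked by Rh5; f8: attacked by Qe7; h8: attacked by Rh5.
Legal moves for White: none.
Not in check and no legal moves → stalemate.

stalemate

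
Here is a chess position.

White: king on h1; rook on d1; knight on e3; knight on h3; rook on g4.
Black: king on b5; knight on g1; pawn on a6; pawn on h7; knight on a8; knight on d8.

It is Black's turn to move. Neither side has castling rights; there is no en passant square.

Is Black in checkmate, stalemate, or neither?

Black to move; black king on b5.
In check: no.
Legal moves for Black: Nf7, Nb7, Ne6, Nc6, Nc7, Nb6, Kc6, Kb6, Kc5, Ka5, Nxh3, Nf3, Ne2, h6, a5, h5.
Black has 16 legal moves and is not in check → neither.

neither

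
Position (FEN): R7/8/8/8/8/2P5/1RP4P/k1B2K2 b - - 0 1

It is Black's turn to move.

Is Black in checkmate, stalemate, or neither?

checkmate

Black to move; black king on a1.
In check: yes, from the white rook on a8.
King squares — b1: attacked by Rb2; a2: attacked by Rb2; b2: attacked by Bc1.
Legal moves for Black: none.
In check with no legal moves → checkmate.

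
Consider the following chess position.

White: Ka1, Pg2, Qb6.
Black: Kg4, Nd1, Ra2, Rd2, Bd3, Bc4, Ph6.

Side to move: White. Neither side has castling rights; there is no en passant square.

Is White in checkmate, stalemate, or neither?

White to move; white king on a1.
In check: yes, from the black rook on a2.
King squares — b1: attacked by Bd3; a2: attacked by Rd2; b2: attacked by Nd1.
Legal moves for White: none.
In check with no legal moves → checkmate.

checkmate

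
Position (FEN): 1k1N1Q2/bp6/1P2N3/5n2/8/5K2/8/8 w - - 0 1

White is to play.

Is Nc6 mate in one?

After Nc6: black king on b8; in check: yes, from the white knight on c6 and the white queen on f8.
King squares — a7: own bishop; b7: own pawn; c7: attacked by Pb6; a8: attacked by Qf8; c8: attacked by Qf8.
Black has no legal moves → checkmate.

yes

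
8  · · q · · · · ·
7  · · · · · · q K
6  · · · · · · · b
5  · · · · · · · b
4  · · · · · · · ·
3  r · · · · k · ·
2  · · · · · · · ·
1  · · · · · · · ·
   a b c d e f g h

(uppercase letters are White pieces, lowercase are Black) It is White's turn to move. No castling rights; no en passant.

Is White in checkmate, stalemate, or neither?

White to move; white king on h7.
In check: yes, from the black queen on g7.
King squares — g6: attacked by Bh5; h6: attacked by Qg7; g7: attacked by Bh6; g8: attacked by Qg7; h8: attacked by Qg7.
Legal moves for White: none.
In check with no legal moves → checkmate.

checkmate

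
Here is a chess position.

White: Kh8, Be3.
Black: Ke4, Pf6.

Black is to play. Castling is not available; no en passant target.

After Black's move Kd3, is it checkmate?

no

After Kd3: white king on h8; in check: no.
White is not in check, so this cannot be checkmate.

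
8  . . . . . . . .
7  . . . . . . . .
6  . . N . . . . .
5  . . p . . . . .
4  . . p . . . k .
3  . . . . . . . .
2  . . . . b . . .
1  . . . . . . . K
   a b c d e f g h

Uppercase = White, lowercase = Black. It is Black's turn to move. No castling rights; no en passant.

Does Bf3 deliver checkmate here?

no

After Bf3: white king on h1; in check: yes, from the black bishop on f3.
White has 2 legal replies: Kh2, Kg1.
In check but a legal move exists → not checkmate.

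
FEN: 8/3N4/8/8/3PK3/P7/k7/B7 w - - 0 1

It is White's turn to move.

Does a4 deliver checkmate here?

no

After a4: black king on a2; in check: no.
Black is not in check, so this cannot be checkmate.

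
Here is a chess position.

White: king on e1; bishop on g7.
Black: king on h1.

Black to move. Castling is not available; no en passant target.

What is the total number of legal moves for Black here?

3

Black to move; king on h1.
In check: no.
Legal moves: Kh2, Kg2, Kg1.
Count: 3.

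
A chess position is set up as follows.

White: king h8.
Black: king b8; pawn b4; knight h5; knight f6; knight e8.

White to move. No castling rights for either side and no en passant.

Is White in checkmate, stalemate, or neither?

stalemate

White to move; white king on h8.
In check: no.
King squares — g7: attacked by Nh5; h7: attacked by Nf6; g8: attacked by Nf6.
Legal moves for White: none.
Not in check and no legal moves → stalemate.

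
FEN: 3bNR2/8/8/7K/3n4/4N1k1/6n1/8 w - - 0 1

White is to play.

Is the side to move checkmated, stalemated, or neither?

White to move; white king on h5.
In check: no.
Legal moves for White include: Rh8, Rg8+, Rf7, Rf6, Rf5, Rf4, Rf3+, Rf2, Rf1, Ng7, Nc7, Nf6, Nd6, Kh6, Kg6, Nf5+, Nd5, Ng4, ... (list truncated; more exist).
White has legal moves and is not in check → neither.

neither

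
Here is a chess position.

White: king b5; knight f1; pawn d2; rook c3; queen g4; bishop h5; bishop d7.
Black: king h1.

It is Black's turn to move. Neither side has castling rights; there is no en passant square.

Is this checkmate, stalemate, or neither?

stalemate

Black to move; black king on h1.
In check: no.
King squares — g1: attacked by Qg4; g2: attacked by Qg4; h2: attacked by Nf1.
Legal moves for Black: none.
Not in check and no legal moves → stalemate.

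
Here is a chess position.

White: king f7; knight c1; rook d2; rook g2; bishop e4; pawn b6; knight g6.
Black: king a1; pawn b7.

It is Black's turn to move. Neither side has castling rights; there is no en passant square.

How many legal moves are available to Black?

Black to move; king on a1.
In check: no.
Legal moves: none.
Count: 0.

0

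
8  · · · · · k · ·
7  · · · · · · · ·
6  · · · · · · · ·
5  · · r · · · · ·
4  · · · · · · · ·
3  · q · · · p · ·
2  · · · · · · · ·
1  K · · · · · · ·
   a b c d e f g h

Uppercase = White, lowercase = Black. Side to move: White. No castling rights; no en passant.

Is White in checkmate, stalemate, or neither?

White to move; white king on a1.
In check: no.
King squares — b1: attacked by Qb3; a2: attacked by Qb3; b2: attacked by Qb3.
Legal moves for White: none.
Not in check and no legal moves → stalemate.

stalemate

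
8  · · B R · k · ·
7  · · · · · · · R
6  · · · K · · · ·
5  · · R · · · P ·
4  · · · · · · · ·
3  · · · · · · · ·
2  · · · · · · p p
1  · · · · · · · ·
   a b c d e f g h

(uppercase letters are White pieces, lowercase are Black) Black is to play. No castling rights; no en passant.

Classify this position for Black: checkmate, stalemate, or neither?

checkmate

Black to move; black king on f8.
In check: yes, from the white rook on d8.
King squares — e7: attacked by Kd6; f7: attacked by Rh7; g7: attacked by Rh7; e8: attacked by Rd8; g8: attacked by Rd8.
Legal moves for Black: none.
In check with no legal moves → checkmate.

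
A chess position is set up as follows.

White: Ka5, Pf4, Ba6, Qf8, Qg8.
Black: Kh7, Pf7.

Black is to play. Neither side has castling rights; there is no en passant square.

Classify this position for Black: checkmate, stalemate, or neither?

Black to move; black king on h7.
In check: yes, from the white queen on g8.
King squares — g6: attacked by Qg8; h6: attacked by Qf8; g7: attacked by Qf8; g8: attacked by Qf8; h8: attacked by Qg8.
Legal moves for Black: none.
In check with no legal moves → checkmate.

checkmate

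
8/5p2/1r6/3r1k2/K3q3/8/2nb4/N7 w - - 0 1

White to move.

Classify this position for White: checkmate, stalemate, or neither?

White to move; white king on a4.
In check: yes, from the black queen on e4.
King squares — a3: attacked by Nc2; b3: attacked by Rb6; b4: attacked by Nc2; a5: attacked by Bd2; b5: attacked by Rd5.
Legal moves for White: none.
In check with no legal moves → checkmate.

checkmate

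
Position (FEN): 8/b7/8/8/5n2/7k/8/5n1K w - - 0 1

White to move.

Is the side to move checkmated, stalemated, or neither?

stalemate

White to move; white king on h1.
In check: no.
King squares — g1: attacked by Ba7; g2: attacked by Kh3; h2: attacked by Nf1.
Legal moves for White: none.
Not in check and no legal moves → stalemate.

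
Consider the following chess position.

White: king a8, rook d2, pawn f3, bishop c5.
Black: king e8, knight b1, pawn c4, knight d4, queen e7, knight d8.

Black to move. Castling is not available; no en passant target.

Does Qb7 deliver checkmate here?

yes

After Qb7: white king on a8; in check: yes, from the black queen on b7.
King squares — a7: attacked by Qb7; b7: attacked by Nd8; b8: attacked by Qb7.
White has no legal moves → checkmate.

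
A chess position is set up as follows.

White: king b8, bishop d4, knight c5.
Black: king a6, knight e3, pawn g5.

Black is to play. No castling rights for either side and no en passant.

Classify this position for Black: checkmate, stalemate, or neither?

neither

Black to move; black king on a6.
In check: yes, from the white knight on c5.
Legal moves for Black: Kb6, Kb5, Ka5.
Black is in check but has 3 legal moves → neither.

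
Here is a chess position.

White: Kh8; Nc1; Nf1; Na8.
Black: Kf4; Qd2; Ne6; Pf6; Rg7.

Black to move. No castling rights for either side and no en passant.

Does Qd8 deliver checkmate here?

yes

After Qd8: white king on h8; in check: yes, from the black queen on d8.
King squares — g7: attacked by Ne6; h7: attacked by Rg7; g8: attacked by Rg7.
White has no legal moves → checkmate.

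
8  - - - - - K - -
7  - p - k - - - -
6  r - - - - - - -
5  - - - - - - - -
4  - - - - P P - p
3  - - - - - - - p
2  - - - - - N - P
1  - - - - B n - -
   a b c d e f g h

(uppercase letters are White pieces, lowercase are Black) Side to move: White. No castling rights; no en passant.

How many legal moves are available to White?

14

White to move; king on f8.
In check: no.
Legal moves: Kg8, Kg7, Kf7, Ng4, Nxh3, Nd3, Nh1, Nd1, Ba5, Bb4, Bc3, Bd2, f5, e5.
Count: 14.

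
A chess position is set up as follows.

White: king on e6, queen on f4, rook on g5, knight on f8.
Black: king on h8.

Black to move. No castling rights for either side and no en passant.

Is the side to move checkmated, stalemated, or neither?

Black to move; black king on h8.
In check: no.
King squares — g7: attacked by Rg5; h7: attacked by Nf8; g8: attacked by Rg5.
Legal moves for Black: none.
Not in check and no legal moves → stalemate.

stalemate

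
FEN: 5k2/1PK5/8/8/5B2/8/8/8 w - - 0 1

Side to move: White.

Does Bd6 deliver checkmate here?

After Bd6: black king on f8; in check: yes, from the white bishop on d6.
Black has 4 legal replies: Kg8, Ke8, Kg7, Kf7.
In check but a legal move exists → not checkmate.

no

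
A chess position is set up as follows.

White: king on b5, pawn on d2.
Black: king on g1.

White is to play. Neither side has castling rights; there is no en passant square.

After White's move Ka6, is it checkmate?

no

After Ka6: black king on g1; in check: no.
Black is not in check, so this cannot be checkmate.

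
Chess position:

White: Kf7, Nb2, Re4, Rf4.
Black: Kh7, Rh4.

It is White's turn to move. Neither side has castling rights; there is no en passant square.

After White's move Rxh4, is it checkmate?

yes

After Rxh4: black king on h7; in check: yes, from the white rook on h4.
King squares — g6: attacked by Kf7; h6: attacked by Rh4; g7: attacked by Kf7; g8: attacked by Kf7; h8: attacked by Rh4.
Black has no legal moves → checkmate.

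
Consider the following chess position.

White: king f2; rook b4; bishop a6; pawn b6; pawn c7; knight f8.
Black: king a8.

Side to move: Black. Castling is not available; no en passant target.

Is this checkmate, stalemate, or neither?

Black to move; black king on a8.
In check: no.
King squares — a7: attacked by Pb6; b7: attacked by Ba6; b8: attacked by Pc7.
Legal moves for Black: none.
Not in check and no legal moves → stalemate.

stalemate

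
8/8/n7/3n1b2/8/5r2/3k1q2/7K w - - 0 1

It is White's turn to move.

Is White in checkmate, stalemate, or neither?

White to move; white king on h1.
In check: no.
King squares — g1: attacked by Qf2; g2: attacked by Qf2; h2: attacked by Qf2.
Legal moves for White: none.
Not in check and no legal moves → stalemate.

stalemate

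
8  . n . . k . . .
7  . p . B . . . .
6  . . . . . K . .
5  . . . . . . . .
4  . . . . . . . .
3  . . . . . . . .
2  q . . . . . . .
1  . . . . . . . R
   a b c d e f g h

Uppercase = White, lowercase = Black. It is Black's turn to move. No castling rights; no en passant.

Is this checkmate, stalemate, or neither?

Black to move; black king on e8.
In check: yes, from the white bishop on d7.
Legal moves for Black: Kf8, Kd8, Kxd7, Nxd7+.
Black is in check but has 4 legal moves → neither.

neither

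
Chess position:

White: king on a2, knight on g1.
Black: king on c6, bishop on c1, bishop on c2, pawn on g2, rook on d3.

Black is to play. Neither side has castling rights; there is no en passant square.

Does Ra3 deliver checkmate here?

yes

After Ra3: white king on a2; in check: yes, from the black rook on a3.
King squares — a1: attacked by Ra3; b1: attacked by Bc2; b2: attacked by Bc1; a3: attacked by Bc1; b3: attacked by Bc2.
White has no legal moves → checkmate.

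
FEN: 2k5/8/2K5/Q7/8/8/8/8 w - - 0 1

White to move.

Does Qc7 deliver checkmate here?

After Qc7: black king on c8; in check: yes, from the white queen on c7.
King squares — b7: attacked by Kc6; c7: attacked by Kc6; d7: attacked by Kc6; b8: attacked by Qc7; d8: attacked by Qc7.
Black has no legal moves → checkmate.

yes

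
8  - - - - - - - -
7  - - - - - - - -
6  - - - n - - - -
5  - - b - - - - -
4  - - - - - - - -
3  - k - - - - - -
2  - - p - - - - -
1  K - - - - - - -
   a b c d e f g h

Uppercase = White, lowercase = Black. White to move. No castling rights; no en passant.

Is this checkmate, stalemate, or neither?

White to move; white king on a1.
In check: no.
King squares — b1: attacked by Pc2; a2: attacked by Kb3; b2: attacked by Kb3.
Legal moves for White: none.
Not in check and no legal moves → stalemate.

stalemate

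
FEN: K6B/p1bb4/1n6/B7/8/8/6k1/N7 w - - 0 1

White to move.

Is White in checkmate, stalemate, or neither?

White to move; white king on a8.
In check: yes, from the black knight on b6.
King squares — a7: available; b7: available; b8: attacked by Bc7.
Legal moves for White: Kb7, Kxa7, Bxb6.
White is in check but has 3 legal moves → neither.

neither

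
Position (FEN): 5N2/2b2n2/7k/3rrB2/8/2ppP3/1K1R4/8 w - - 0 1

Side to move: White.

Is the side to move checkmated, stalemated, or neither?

White to move; white king on b2.
In check: yes, from the black pawn on c3.
Legal moves for White: Kxc3, Kb3, Ka3, Ka2, Kc1, Kb1, Ka1.
White is in check but has 7 legal moves → neither.

neither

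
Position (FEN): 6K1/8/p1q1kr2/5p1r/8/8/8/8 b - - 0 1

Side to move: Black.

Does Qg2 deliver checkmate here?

After Qg2: white king on g8; in check: yes, from the black queen on g2.
King squares — f7: attacked by Ke6; g7: attacked by Qg2; h7: attacked by Rh5; f8: attacked by Rf6; h8: attacked by Rh5.
White has no legal moves → checkmate.

yes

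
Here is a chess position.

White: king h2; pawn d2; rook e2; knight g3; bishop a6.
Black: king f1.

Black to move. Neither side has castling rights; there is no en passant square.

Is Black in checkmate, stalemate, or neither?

Black to move; black king on f1.
In check: yes, from the white knight on g3.
King squares — e1: attacked by Re2; g1: attacked by Kh2; e2: attacked by Ng3; f2: attacked by Re2; g2: attacked by Re2.
Legal moves for Black: none.
In check with no legal moves → checkmate.

checkmate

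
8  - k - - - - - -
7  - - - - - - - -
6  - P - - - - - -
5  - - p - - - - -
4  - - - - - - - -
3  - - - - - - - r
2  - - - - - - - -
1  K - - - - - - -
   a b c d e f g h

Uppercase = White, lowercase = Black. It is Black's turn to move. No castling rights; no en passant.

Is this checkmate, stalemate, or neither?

Black to move; black king on b8.
In check: no.
Legal moves for Black: Kc8, Ka8, Kb7, Rh8, Rh7, Rh6, Rh5, Rh4, Rg3, Rf3, Re3, Rd3, Rc3, Rb3, Ra3+, Rh2, Rh1+, c4.
Black has 18 legal moves and is not in check → neither.

neither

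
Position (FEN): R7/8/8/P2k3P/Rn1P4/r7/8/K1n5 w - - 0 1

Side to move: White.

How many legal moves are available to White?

3

White to move; king on a1.
In check: yes, from the black rook on a3.
Legal moves: Kb2, Kb1, Rxa3.
Count: 3.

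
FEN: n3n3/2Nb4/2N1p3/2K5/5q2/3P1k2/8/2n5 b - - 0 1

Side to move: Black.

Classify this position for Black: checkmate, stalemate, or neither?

Black to move; black king on f3.
In check: no.
Legal moves for Black include: Ng7, Nexc7, Nf6, Nd6, Naxc7, Nb6, Bc8, Bxc6, Qf8+, Qf7, Qxc7, Qh6, Qf6, Qd6+, Qg5+, Qf5+, Qe5+, Qh4, ... (list truncated; more exist).
Black has legal moves and is not in check → neither.

neither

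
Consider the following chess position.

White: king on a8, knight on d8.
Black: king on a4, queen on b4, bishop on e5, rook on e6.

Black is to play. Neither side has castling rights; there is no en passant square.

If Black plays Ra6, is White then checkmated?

After Ra6: white king on a8; in check: yes, from the black rook on a6.
King squares — a7: attacked by Ra6; b7: attacked by Qb4; b8: attacked by Qb4.
White has no legal moves → checkmate.

yes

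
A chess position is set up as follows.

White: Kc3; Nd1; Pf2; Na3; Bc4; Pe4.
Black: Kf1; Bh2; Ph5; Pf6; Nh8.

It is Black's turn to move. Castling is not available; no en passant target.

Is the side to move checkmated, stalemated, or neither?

Black to move; black king on f1.
In check: yes, from the white bishop on c4.
King squares — e1: available; g1: available; e2: attacked by Bc4; f2: attacked by Nd1; g2: available.
Legal moves for Black: Kg2, Kg1, Ke1.
Black is in check but has 3 legal moves → neither.

neither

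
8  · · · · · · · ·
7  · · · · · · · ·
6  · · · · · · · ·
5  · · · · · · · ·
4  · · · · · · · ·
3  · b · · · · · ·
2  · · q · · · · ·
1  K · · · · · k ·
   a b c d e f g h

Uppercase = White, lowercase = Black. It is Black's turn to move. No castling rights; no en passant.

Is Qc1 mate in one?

yes

After Qc1: white king on a1; in check: yes, from the black queen on c1.
King squares — b1: attacked by Qc1; a2: attacked by Bb3; b2: attacked by Qc1.
White has no legal moves → checkmate.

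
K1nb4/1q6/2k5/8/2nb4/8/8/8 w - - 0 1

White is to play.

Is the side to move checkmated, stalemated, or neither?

White to move; white king on a8.
In check: yes, from the black queen on b7.
King squares — a7: attacked by Bd4; b7: attacked by Kc6; b8: attacked by Qb7.
Legal moves for White: none.
In check with no legal moves → checkmate.

checkmate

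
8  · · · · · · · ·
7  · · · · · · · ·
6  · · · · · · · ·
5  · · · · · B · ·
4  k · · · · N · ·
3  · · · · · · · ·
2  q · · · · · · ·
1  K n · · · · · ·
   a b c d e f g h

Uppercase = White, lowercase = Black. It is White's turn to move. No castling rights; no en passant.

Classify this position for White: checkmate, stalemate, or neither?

White to move; white king on a1.
In check: yes, from the black queen on a2.
King squares — b1: attacked by Qa2; a2: available; b2: attacked by Qa2.
Legal moves for White: Kxa2.
White is in check but has 1 legal move → neither.

neither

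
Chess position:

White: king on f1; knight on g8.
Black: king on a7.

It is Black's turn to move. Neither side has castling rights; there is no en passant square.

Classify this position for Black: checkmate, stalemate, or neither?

neither

Black to move; black king on a7.
In check: no.
Legal moves for Black: Kb8, Ka8, Kb7, Kb6, Ka6.
Black has 5 legal moves and is not in check → neither.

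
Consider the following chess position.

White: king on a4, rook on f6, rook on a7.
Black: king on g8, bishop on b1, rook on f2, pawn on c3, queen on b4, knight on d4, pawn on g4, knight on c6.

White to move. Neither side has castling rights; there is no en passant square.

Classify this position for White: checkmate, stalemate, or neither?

White to move; white king on a4.
In check: yes, from the black queen on b4.
King squares — a3: attacked by Qb4; b3: attacked by Qb4; b4: attacked by Nc6; a5: attacked by Qb4; b5: attacked by Qb4.
Legal moves for White: none.
In check with no legal moves → checkmate.

checkmate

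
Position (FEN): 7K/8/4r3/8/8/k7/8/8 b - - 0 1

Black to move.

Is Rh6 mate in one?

no

After Rh6: white king on h8; in check: yes, from the black rook on h6.
White has 2 legal replies: Kg8, Kg7.
In check but a legal move exists → not checkmate.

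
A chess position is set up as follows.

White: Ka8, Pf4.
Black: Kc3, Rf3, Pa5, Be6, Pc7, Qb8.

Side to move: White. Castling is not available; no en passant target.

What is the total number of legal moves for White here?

White to move; king on a8.
In check: yes, from the black queen on b8.
Legal moves: Kxb8.
Count: 1.

1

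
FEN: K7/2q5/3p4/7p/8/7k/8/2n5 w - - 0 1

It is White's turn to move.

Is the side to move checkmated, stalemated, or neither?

stalemate

White to move; white king on a8.
In check: no.
King squares — a7: attacked by Qc7; b7: attacked by Qc7; b8: attacked by Qc7.
Legal moves for White: none.
Not in check and no legal moves → stalemate.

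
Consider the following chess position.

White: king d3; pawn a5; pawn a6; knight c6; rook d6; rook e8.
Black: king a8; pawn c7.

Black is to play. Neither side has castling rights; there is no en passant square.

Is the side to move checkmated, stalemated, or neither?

checkmate

Black to move; black king on a8.
In check: yes, from the white rook on e8.
King squares — a7: attacked by Nc6; b7: attacked by Pa6; b8: attacked by Nc6.
Legal moves for Black: none.
In check with no legal moves → checkmate.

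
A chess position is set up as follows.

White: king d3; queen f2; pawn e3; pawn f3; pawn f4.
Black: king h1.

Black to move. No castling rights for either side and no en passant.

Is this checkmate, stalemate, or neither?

Black to move; black king on h1.
In check: no.
King squares — g1: attacked by Qf2; g2: attacked by Qf2; h2: attacked by Qf2.
Legal moves for Black: none.
Not in check and no legal moves → stalemate.

stalemate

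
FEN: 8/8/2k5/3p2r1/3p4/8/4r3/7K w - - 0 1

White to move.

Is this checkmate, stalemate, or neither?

stalemate

White to move; white king on h1.
In check: no.
King squares — g1: attacked by Rg5; g2: attacked by Re2; h2: attacked by Re2.
Legal moves for White: none.
Not in check and no legal moves → stalemate.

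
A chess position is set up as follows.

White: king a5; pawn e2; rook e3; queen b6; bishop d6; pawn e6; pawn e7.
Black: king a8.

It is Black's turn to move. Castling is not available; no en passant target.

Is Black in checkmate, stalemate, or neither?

stalemate

Black to move; black king on a8.
In check: no.
King squares — a7: attacked by Qb6; b7: attacked by Qb6; b8: attacked by Qb6.
Legal moves for Black: none.
Not in check and no legal moves → stalemate.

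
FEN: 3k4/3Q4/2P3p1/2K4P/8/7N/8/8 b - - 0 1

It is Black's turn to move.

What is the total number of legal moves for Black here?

0

Black to move; king on d8.
In check: yes, from the white queen on d7.
Legal moves: none.
Count: 0.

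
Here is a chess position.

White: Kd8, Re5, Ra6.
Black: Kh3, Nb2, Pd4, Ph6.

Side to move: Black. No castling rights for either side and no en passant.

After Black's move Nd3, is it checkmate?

After Nd3: white king on d8; in check: no.
White is not in check, so this cannot be checkmate.

no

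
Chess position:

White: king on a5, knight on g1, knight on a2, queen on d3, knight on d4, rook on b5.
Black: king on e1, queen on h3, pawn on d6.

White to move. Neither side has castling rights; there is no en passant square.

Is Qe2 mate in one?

After Qe2: black king on e1; in check: yes, from the white queen on e2.
King squares — d1: attacked by Qe2; f1: attacked by Qe2; d2: attacked by Qe2; e2: attacked by Ng1; f2: attacked by Qe2.
Black has no legal moves → checkmate.

yes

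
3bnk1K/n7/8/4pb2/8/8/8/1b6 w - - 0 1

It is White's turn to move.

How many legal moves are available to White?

White to move; king on h8.
In check: no.
Legal moves: none.
Count: 0.

0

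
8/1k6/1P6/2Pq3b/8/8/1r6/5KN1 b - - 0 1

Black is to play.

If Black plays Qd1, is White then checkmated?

After Qd1: white king on f1; in check: yes, from the black queen on d1.
King squares — e1: attacked by Qd1; g1: own knight; e2: attacked by Qd1; f2: attacked by Rb2; g2: attacked by Rb2.
White has no legal moves → checkmate.

yes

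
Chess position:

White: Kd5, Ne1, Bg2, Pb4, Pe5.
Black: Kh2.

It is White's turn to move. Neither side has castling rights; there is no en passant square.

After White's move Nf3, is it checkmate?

After Nf3: black king on h2; in check: yes, from the white knight on f3.
Black has 2 legal replies: Kg3, Kxg2.
In check but a legal move exists → not checkmate.

no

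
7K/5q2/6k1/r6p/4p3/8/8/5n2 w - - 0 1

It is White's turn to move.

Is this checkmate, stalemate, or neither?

stalemate

White to move; white king on h8.
In check: no.
King squares — g7: attacked by Kg6; h7: attacked by Kg6; g8: attacked by Qf7.
Legal moves for White: none.
Not in check and no legal moves → stalemate.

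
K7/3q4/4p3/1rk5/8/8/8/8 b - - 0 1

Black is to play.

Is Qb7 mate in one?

After Qb7: white king on a8; in check: yes, from the black queen on b7.
King squares — a7: attacked by Qb7; b7: attacked by Rb5; b8: attacked by Qb7.
White has no legal moves → checkmate.

yes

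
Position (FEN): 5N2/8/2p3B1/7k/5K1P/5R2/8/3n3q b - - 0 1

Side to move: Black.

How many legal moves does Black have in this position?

Black to move; king on h5.
In check: yes, from the white bishop on g6.
Legal moves: Kh6, Kxh4.
Count: 2.

2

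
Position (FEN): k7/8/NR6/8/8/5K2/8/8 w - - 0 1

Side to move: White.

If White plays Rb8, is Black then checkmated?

After Rb8: black king on a8; in check: yes, from the white rook on b8.
Black has 1 legal reply: Ka7.
In check but a legal move exists → not checkmate.

no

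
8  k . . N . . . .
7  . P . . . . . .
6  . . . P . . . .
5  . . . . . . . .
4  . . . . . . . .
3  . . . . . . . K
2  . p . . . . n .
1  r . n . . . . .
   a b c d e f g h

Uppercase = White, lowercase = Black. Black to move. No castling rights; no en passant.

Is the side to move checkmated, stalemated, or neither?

neither

Black to move; black king on a8.
In check: yes, from the white pawn on b7.
King squares — a7: available; b7: attacked by Nd8; b8: available.
Legal moves for Black: Kb8, Ka7.
Black is in check but has 2 legal moves → neither.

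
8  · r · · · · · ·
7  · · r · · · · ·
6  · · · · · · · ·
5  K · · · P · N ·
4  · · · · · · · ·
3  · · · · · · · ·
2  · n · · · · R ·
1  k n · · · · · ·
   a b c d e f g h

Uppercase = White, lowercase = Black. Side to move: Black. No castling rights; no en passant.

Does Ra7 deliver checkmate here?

yes

After Ra7: white king on a5; in check: yes, from the black rook on a7.
King squares — a4: attacked by Nb2; b4: attacked by Rb8; b5: attacked by Rb8; a6: attacked by Ra7; b6: attacked by Rb8.
White has no legal moves → checkmate.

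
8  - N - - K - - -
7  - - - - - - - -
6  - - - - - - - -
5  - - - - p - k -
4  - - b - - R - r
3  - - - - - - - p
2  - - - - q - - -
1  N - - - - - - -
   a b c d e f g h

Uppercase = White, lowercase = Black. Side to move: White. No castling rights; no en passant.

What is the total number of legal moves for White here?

White to move; king on e8.
In check: no.
Legal moves: Kf8, Kd8, Ke7, Kd7, Nd7, Nc6, Na6, Rf8, Rf7, Rf6, Rf5+, Rxh4, Rg4+, Re4, Rd4, Rxc4, Rf3, Rf2, Rf1, Nb3, Nc2.
Count: 21.

21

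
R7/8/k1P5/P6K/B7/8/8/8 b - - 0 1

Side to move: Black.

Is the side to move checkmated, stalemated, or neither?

checkmate

Black to move; black king on a6.
In check: yes, from the white rook on a8.
King squares — a5: attacked by Ra8; b5: attacked by Ba4; b6: attacked by Pa5; a7: attacked by Ra8; b7: attacked by Pc6.
Legal moves for Black: none.
In check with no legal moves → checkmate.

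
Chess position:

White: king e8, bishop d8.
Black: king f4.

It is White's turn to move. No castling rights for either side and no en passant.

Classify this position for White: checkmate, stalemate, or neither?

White to move; white king on e8.
In check: no.
Legal moves for White: Kf8, Kf7, Ke7, Kd7, Be7, Bc7+, Bf6, Bb6, Bg5+, Ba5, Bh4.
White has 11 legal moves and is not in check → neither.

neither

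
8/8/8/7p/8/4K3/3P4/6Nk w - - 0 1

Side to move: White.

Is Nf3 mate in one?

After Nf3: black king on h1; in check: no.
Black is not in check, so this cannot be checkmate.

no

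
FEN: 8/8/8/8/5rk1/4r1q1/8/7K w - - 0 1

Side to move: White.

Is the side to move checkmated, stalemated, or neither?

stalemate

White to move; white king on h1.
In check: no.
King squares — g1: attacked by Qg3; g2: attacked by Qg3; h2: attacked by Qg3.
Legal moves for White: none.
Not in check and no legal moves → stalemate.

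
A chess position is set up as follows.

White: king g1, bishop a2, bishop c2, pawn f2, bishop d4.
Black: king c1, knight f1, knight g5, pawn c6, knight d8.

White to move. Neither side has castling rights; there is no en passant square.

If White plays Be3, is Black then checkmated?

After Be3: black king on c1; in check: yes, from the white bishop on e3.
Black has 4 legal replies: Kxc2, Kb2, Nxe3, Nd2.
In check but a legal move exists → not checkmate.

no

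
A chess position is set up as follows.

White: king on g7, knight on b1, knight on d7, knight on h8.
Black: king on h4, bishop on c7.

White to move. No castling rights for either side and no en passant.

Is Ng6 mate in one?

no

After Ng6: black king on h4; in check: yes, from the white knight on g6.
Black has 5 legal replies: Kh5, Kg5, Kg4, Kh3, Kg3.
In check but a legal move exists → not checkmate.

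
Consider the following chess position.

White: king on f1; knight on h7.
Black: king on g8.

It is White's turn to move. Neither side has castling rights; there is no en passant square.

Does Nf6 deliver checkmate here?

After Nf6: black king on g8; in check: yes, from the white knight on f6.
Black has 4 legal replies: Kh8, Kf8, Kg7, Kf7.
In check but a legal move exists → not checkmate.

no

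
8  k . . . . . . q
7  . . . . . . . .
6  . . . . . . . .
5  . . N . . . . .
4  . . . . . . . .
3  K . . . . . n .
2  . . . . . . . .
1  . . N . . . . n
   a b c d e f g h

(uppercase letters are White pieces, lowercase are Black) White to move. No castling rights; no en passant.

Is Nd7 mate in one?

After Nd7: black king on a8; in check: no.
Black is not in check, so this cannot be checkmate.

no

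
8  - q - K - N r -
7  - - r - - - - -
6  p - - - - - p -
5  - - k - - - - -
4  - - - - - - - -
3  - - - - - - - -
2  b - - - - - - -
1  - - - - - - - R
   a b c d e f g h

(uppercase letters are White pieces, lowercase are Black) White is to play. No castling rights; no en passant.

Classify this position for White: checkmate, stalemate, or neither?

White to move; white king on d8.
In check: yes, from the black queen on b8.
King squares — c7: attacked by Qb8; d7: attacked by Rc7; e7: attacked by Rc7; c8: attacked by Rc7; e8: attacked by Qb8.
Legal moves for White: none.
In check with no legal moves → checkmate.

checkmate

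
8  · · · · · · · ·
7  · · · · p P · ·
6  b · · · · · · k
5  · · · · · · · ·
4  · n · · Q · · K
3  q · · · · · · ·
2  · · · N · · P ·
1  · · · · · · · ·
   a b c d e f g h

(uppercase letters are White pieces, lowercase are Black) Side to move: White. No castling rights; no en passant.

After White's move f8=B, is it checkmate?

yes

After f8=B: black king on h6; in check: yes, from the white bishop on f8.
King squares — g5: attacked by Kh4; h5: attacked by Kh4; g6: attacked by Qe4; g7: attacked by Bf8; h7: attacked by Qe4.
Black has no legal moves → checkmate.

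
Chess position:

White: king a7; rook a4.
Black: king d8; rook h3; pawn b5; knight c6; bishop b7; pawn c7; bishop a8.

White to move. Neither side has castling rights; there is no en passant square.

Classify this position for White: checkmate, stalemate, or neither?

White to move; white king on a7.
In check: yes, from the black knight on c6.
King squares — a6: attacked by Bb7; b6: attacked by Pc7; b7: attacked by Ba8; a8: attacked by Bb7; b8: attacked by Nc6.
Legal moves for White: none.
In check with no legal moves → checkmate.

checkmate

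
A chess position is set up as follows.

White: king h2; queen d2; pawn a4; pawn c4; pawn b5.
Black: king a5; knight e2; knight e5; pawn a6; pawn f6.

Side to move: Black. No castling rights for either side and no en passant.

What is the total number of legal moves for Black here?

3

Black to move; king on a5.
In check: yes, from the white queen on d2.
Legal moves: Kb6, Kxa4, Nc3.
Count: 3.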